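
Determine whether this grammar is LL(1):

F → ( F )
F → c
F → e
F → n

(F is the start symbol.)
Yes, the grammar is LL(1).

For F:
  PREDICT(F → '(' F ')') = { '(' }
  PREDICT(F → c) = { 'c' }
  PREDICT(F → e) = { 'e' }
  PREDICT(F → n) = { 'n' }

All predict sets are disjoint. The grammar IS LL(1).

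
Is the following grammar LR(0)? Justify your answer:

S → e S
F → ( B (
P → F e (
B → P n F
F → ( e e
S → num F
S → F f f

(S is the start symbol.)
A grammar is LR(0) if no state in the canonical LR(0) collection has:
  - both a shift item (dot before a terminal) and a complete item (shift-reduce conflict), or
  - two or more complete items (reduce-reduce conflict; the accept item [S' → S .] counts as a complete item here).

Augment with S' → S and build the canonical LR(0) collection (I0 = CLOSURE({[S' → . S]}), then GOTO on every symbol after a dot until no new states appear). It has 20 states:
  I0: { [F → . ( B (], [F → . ( e e], [S → . F f f], [S → . e S], [S → . num F], [S' → . S] }  — shift
  I1: { [B → . P n F], [F → ( . B (], [F → ( . e e], [F → . ( B (], [F → . ( e e], [P → . F e (] }  — shift
  I2: { [S → F . f f] }  — shift
  I3: { [S' → S .] }  — accept
  I4: { [F → . ( B (], [F → . ( e e], [S → . F f f], [S → . e S], [S → . num F], [S → e . S] }  — shift
  I5: { [F → . ( B (], [F → . ( e e], [S → num . F] }  — shift
  I6: { [S → num F .] }  — reduce
  I7: { [S → e S .] }  — reduce
  I8: { [S → F f . f] }  — shift
  I9: { [S → F f f .] }  — reduce
  I10: { [F → ( B . (] }  — shift
  I11: { [P → F . e (] }  — shift
  I12: { [B → P . n F] }  — shift
  I13: { [F → ( e . e] }  — shift
  I14: { [F → ( e e .] }  — reduce
  I15: { [B → P n . F], [F → . ( B (], [F → . ( e e] }  — shift
  I16: { [B → P n F .] }  — reduce
  I17: { [P → F e . (] }  — shift
  I18: { [P → F e ( .] }  — reduce
  I19: { [F → ( B ( .] }  — reduce

Every state is either a pure shift/goto state or contains exactly one complete item and nothing to shift — no conflicts. The grammar is LR(0).

Answer: Yes, the grammar is LR(0)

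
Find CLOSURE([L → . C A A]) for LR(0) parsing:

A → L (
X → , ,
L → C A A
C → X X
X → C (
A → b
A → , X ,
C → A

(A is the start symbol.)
{ [A → . , X ,], [A → . L (], [A → . b], [C → . A], [C → . X X], [L → . C A A], [X → . , ,], [X → . C (] }

Start with: [L → . C A A]
  [L → . C A A] has the dot before C: add [C → . X X], [C → . A]
  [C → . X X] has the dot before X: add [X → . , ,], [X → . C (]
  [C → . A] has the dot before A: add [A → . L (], [A → . b], [A → . , X ,]
  [A → . L (] has the dot before L: all L-items already present
No further items can be added.

CLOSURE = { [A → . , X ,], [A → . L (], [A → . b], [C → . A], [C → . X X], [L → . C A A], [X → . , ,], [X → . C (] }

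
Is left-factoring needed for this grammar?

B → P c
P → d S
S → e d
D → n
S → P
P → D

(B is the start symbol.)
Left-factoring is needed when two productions for the same non-terminal
share a common prefix on the right-hand side.

Productions for P:
  P → d S
  P → D
Productions for S:
  S → e d
  S → P

No common prefixes found.

Answer: No, left-factoring is not needed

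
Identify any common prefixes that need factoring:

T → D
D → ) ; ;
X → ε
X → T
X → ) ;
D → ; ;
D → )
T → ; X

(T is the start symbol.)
Left-factoring is needed when two productions for the same non-terminal
share a common prefix on the right-hand side.

Productions for T:
  T → D
  T → ; X
Productions for D:
  D → ) ; ;
  D → ; ;
  D → )
Productions for X:
  X → ε
  X → T
  X → ) ;

Found common prefix ')' in productions for D

Answer: Yes, D has productions with common prefix ')'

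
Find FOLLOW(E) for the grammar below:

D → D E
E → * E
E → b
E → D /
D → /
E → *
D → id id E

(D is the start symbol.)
In D → D E: E is at the end, add FOLLOW(D)
In E → * E: E is at the end; this adds FOLLOW(E) to itself — nothing new
In D → id id E: E is at the end, add FOLLOW(D)

The FOLLOW sets referred to above (computed the same way, to a fixed point):
  FOLLOW(D) = { $, '*', '/', 'b', 'id' }

Taking the union: FOLLOW(E) = { $, '*', '/', 'b', 'id' }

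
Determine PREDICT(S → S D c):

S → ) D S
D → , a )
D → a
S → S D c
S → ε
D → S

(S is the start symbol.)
PREDICT(S → S D c) = (FIRST(RHS) \ {ε}) ∪ (FOLLOW(S) if ε ∈ FIRST(RHS), i.e. RHS ⇒* ε)
FIRST(S) = { ')', ',', 'a', 'c', ε }
FIRST(D) = { ')', ',', 'a', 'c', ε }
FIRST(S D c) = { ')', ',', 'a', 'c' }
ε ∉ FIRST(S D c), so FOLLOW(S) is not added.
PREDICT(S → S D c) = { ')', ',', 'a', 'c' }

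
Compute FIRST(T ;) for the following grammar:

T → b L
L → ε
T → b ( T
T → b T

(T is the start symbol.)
{ 'b' }

FIRST sets of the non-terminals involved (from the grammar, by fixed-point iteration):
  FIRST(T) = { 'b' }

To compute FIRST(T ;), process the symbols left to right:
Symbol T is a non-terminal. Add FIRST(T) \ {ε} = { 'b' }
T is not nullable (ε ∉ FIRST(T)), so stop here.
FIRST(T ;) = { 'b' }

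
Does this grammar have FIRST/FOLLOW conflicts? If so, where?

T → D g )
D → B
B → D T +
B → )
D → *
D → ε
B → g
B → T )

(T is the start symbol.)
Yes. D → B with FOLLOW(D) on { ')', '*', 'g' }; D → '*' with FOLLOW(D) on { '*' }

A FIRST/FOLLOW conflict occurs when a non-terminal N has a nullable alternative N → β (β ⇒* ε) and another alternative N → α with FIRST(α) ∩ FOLLOW(N) ≠ ∅: on such a lookahead the parser cannot decide between expanding α and letting N vanish via β.

Nullable non-terminals: D.
FIRST sets used below: FIRST(B) = { ')', '*', 'g' }

D: nullable alternative(s) D → ε; FOLLOW(D) = { ')', '*', 'g' }
  D → B: FIRST \ {ε} = { ')', '*', 'g' } — overlaps FOLLOW(D) on { ')', '*', 'g' }: CONFLICT
  D → *: FIRST \ {ε} = { '*' } — overlaps FOLLOW(D) on { '*' }: CONFLICT
  D → ε: FIRST \ {ε} = { } — this is the only nullable alternative, skip

B, T have no nullable alternative, so no FIRST/FOLLOW check is needed there.

So the grammar has 2 FIRST/FOLLOW conflicts (marked CONFLICT above).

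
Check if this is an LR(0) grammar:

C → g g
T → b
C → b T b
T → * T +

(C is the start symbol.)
Yes, the grammar is LR(0)

Augment with C' → C and build the canonical LR(0) collection (I0 = CLOSURE({[C' → . C]}), then GOTO on every symbol after a dot until no new states appear). It has 11 states:
  I0: { [C → . b T b], [C → . g g], [C' → . C] }  — shift
  I1: { [C' → C .] }  — accept
  I2: { [C → b . T b], [T → . * T +], [T → . b] }  — shift
  I3: { [C → g . g] }  — shift
  I4: { [C → g g .] }  — reduce
  I5: { [T → * . T +], [T → . * T +], [T → . b] }  — shift
  I6: { [C → b T . b] }  — shift
  I7: { [T → b .] }  — reduce
  I8: { [C → b T b .] }  — reduce
  I9: { [T → * T . +] }  — shift
  I10: { [T → * T + .] }  — reduce

Every state is either a pure shift/goto state or contains exactly one complete item and nothing to shift — no conflicts. The grammar is LR(0).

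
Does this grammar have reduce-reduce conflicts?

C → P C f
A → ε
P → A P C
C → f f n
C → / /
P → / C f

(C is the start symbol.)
A reduce-reduce conflict occurs when an LR(0) state has two complete items [A → α .] and [B → β .] — both call for a reduction, and with no lookahead the parser cannot choose between them.

Augment with C' → C and build the canonical LR(0) collection (I0 = CLOSURE({[C' → . C]}), then GOTO on every symbol after a dot until no new states appear). It has 16 states:
  I0: { [A → .], [C → . / /], [C → . P C f], [C → . f f n], [C' → . C], [P → . / C f], [P → . A P C] }  — shift, reduce
  I1: { [A → .], [C → . / /], [C → . P C f], [C → . f f n], [C → / . /], [P → . / C f], [P → . A P C], [P → / . C f] }  — shift, reduce
  I2: { [A → .], [P → . / C f], [P → . A P C], [P → A . P C] }  — shift, reduce
  I3: { [C' → C .] }  — accept
  I4: { [A → .], [C → . / /], [C → . P C f], [C → . f f n], [C → P . C f], [P → . / C f], [P → . A P C] }  — shift, reduce
  I5: { [C → f . f n] }  — shift
  I6: { [C → f f . n] }  — shift
  I7: { [C → f f n .] }  — reduce
  I8: { [C → P C . f] }  — shift
  I9: { [C → P C f .] }  — reduce
  I10: { [A → .], [C → . / /], [C → . P C f], [C → . f f n], [P → . / C f], [P → . A P C], [P → / . C f] }  — shift, reduce
  I11: { [A → .], [C → . / /], [C → . P C f], [C → . f f n], [P → . / C f], [P → . A P C], [P → A P . C] }  — shift, reduce
  I12: { [P → A P C .] }  — reduce
  I13: { [P → / C . f] }  — shift
  I14: { [P → / C f .] }  — reduce
  I15: { [A → .], [C → . / /], [C → . P C f], [C → . f f n], [C → / . /], [C → / / .], [P → . / C f], [P → . A P C], [P → / . C f] }  — shift, 2 reduces

I15 contains complete items [A → .], [C → / / .] — reduce-reduce conflict.

Answer: Yes — I15: [A → .] vs [C → / / .]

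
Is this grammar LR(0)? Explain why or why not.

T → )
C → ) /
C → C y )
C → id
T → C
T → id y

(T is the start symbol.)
Augment with T' → T and build the canonical LR(0) collection (I0 = CLOSURE({[T' → . T]}), then GOTO on every symbol after a dot until no new states appear). It has 9 states:
  I0: { [C → . ) /], [C → . C y )], [C → . id], [T → . )], [T → . C], [T → . id y], [T' → . T] }  — shift
  I1: { [C → ) . /], [T → ) .] }  — shift, reduce
  I2: { [C → C . y )], [T → C .] }  — shift, reduce
  I3: { [T' → T .] }  — accept
  I4: { [C → id .], [T → id . y] }  — shift, reduce
  I5: { [T → id y .] }  — reduce
  I6: { [C → C y . )] }  — shift
  I7: { [C → C y ) .] }  — reduce
  I8: { [C → ) / .] }  — reduce

Conflict in state I1:
  Shift-reduce conflict between [T → ) .] and [C → ) . /]
So the grammar is NOT LR(0).

Answer: No. Shift-reduce conflict between [T → ) .] and [C → ) . /]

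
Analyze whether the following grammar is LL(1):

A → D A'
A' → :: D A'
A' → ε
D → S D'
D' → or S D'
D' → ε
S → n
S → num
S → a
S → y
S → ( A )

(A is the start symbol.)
Relevant sets:
  FOLLOW(A') = { $, ')' }
  FOLLOW(D') = { $, ')', '::' }

For A':
  PREDICT(A' → :: D A') = { '::' }
  PREDICT(A' → ε) = { $, ')' }
For D':
  PREDICT(D' → or S D') = { 'or' }
  PREDICT(D' → ε) = { $, ')', '::' }
For S:
  PREDICT(S → n) = { 'n' }
  PREDICT(S → num) = { 'num' }
  PREDICT(S → a) = { 'a' }
  PREDICT(S → y) = { 'y' }
  PREDICT(S → '(' A ')') = { '(' }
A, D have a single production, so nothing to check there.

All predict sets are disjoint. The grammar IS LL(1).

Answer: Yes, the grammar is LL(1).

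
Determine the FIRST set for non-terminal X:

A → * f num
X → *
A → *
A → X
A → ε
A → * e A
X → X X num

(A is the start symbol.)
{ '*' }

From X → *:
  - '*' is a terminal: add '*' and stop
From X → X X num:
  - X is the symbol being defined: contributes nothing new
    X is not nullable, so stop

Collecting: FIRST(X) = { '*' }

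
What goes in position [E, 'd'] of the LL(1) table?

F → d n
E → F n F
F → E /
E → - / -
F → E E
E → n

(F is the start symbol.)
E → F n F

To find M[E, 'd'], we find productions for E where 'd' is in the predict set (PREDICT(N → α) = (FIRST(α) \ {ε}) ∪ (FOLLOW(N) if α ⇒* ε)).

Relevant sets:
  FIRST(F) = { '-', 'd', 'n' }

E → F n F: PREDICT = { '-', 'd', 'n' }
  'd' is in predict set, so this production goes in M[E, 'd']
E → - / -: PREDICT = { '-' }
E → n: PREDICT = { 'n' }

M[E, 'd'] = E → F n F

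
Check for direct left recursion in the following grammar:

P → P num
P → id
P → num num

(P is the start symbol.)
Direct left recursion occurs when N → N α for some non-terminal N (the right-hand side begins with the left-hand side itself).

P → P num: LEFT RECURSIVE (starts with P)
P → id: starts with id
P → num num: starts with num

The grammar has direct left recursion on: P.

Answer: Yes, P is left-recursive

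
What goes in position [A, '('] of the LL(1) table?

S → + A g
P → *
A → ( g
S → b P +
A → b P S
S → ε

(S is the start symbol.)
A → ( g

To find M[A, '('], we find productions for A where '(' is in the predict set (PREDICT(N → α) = (FIRST(α) \ {ε}) ∪ (FOLLOW(N) if α ⇒* ε)).

A → ( g: PREDICT = { '(' }
  '(' is in predict set, so this production goes in M[A, '(']
A → b P S: PREDICT = { 'b' }

M[A, '('] = A → ( g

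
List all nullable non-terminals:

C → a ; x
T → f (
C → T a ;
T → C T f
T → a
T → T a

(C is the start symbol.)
None

There are no ε-productions, so no non-terminal can derive ε.
No non-terminals are nullable.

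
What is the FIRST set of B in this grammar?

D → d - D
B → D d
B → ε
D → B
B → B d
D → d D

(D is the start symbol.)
{ 'd', ε }

To compute FIRST(B), examine every production with B on the left-hand side, reading each right-hand side left to right until a non-nullable symbol is reached.

FIRST sets of the other non-terminals involved (by the same procedure, iterated to a fixed point):
  FIRST(D) = { 'd', ε }

From B → D d:
  - D is a non-terminal: add FIRST(D) \ {ε} = { 'd' }
    D is nullable, so continue to the next symbol
  - d is a terminal: add 'd' and stop
From B → ε:
  - ε-production, so ε ∈ FIRST(B)
From B → B d:
  - B is the symbol being defined: contributes nothing new
    B is nullable, so continue to the next symbol
  - d is a terminal: add 'd' and stop

Collecting: FIRST(B) = { 'd', ε }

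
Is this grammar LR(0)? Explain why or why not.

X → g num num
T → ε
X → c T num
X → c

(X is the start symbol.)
No. Reduce-reduce conflict: [T → .] and [X → c .]

Augment with X' → X and build the canonical LR(0) collection (I0 = CLOSURE({[X' → . X]}), then GOTO on every symbol after a dot until no new states appear). It has 8 states:
  I0: { [X → . c T num], [X → . c], [X → . g num num], [X' → . X] }  — shift
  I1: { [X' → X .] }  — accept
  I2: { [T → .], [X → c . T num], [X → c .] }  — 2 reduces
  I3: { [X → g . num num] }  — shift
  I4: { [X → g num . num] }  — shift
  I5: { [X → g num num .] }  — reduce
  I6: { [X → c T . num] }  — shift
  I7: { [X → c T num .] }  — reduce

Conflict in state I2:
  Reduce-reduce conflict: [T → .] and [X → c .]
So the grammar is NOT LR(0).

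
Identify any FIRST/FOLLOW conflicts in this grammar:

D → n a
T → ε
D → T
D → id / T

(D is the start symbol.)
A FIRST/FOLLOW conflict occurs when a non-terminal N has a nullable alternative N → β (β ⇒* ε) and another alternative N → α with FIRST(α) ∩ FOLLOW(N) ≠ ∅: on such a lookahead the parser cannot decide between expanding α and letting N vanish via β.

Nullable non-terminals: D, T.
FIRST sets used below: FIRST(T) = { ε }

D: nullable alternative(s) D → T; FOLLOW(D) = { $ }
  D → n a: FIRST \ {ε} = { 'n' } — disjoint from FOLLOW(D)
  D → T: FIRST \ {ε} = { } — this is the only nullable alternative, skip
  D → id / T: FIRST \ {ε} = { 'id' } — disjoint from FOLLOW(D)
T has a nullable alternative but only one production, so nothing to check.

No FIRST/FOLLOW conflicts found.

Answer: No FIRST/FOLLOW conflicts.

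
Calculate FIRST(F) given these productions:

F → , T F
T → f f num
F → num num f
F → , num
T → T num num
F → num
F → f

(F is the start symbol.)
{ ',', 'f', 'num' }

To compute FIRST(F), examine every production with F on the left-hand side, reading each right-hand side left to right until a non-nullable symbol is reached.

From F → , T F:
  - ',' is a terminal: add ',' and stop
From F → num num f:
  - num is a terminal: add 'num' and stop
From F → , num:
  - ',' is a terminal: add ',' and stop
From F → num:
  - num is a terminal: add 'num' and stop
From F → f:
  - f is a terminal: add 'f' and stop

Collecting: FIRST(F) = { ',', 'f', 'num' }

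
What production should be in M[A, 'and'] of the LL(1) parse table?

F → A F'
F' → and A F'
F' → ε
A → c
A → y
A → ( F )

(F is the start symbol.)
Empty (error entry)

To find M[A, 'and'], we find productions for A where 'and' is in the predict set (PREDICT(N → α) = (FIRST(α) \ {ε}) ∪ (FOLLOW(N) if α ⇒* ε)).

A → c: PREDICT = { 'c' }
A → y: PREDICT = { 'y' }
A → ( F ): PREDICT = { '(' }

M[A, 'and'] is empty (no production applies)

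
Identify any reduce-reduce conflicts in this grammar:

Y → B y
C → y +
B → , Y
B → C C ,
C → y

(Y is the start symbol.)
Augment with Y' → Y and build the canonical LR(0) collection (I0 = CLOSURE({[Y' → . Y]}), then GOTO on every symbol after a dot until no new states appear). It has 11 states:
  I0: { [B → . , Y], [B → . C C ,], [C → . y +], [C → . y], [Y → . B y], [Y' → . Y] }  — shift
  I1: { [B → , . Y], [B → . , Y], [B → . C C ,], [C → . y +], [C → . y], [Y → . B y] }  — shift
  I2: { [Y → B . y] }  — shift
  I3: { [B → C . C ,], [C → . y +], [C → . y] }  — shift
  I4: { [Y' → Y .] }  — accept
  I5: { [C → y . +], [C → y .] }  — shift, reduce
  I6: { [C → y + .] }  — reduce
  I7: { [B → C C . ,] }  — shift
  I8: { [B → C C , .] }  — reduce
  I9: { [Y → B y .] }  — reduce
  I10: { [B → , Y .] }  — reduce

No state contains more than one complete item.

Answer: No reduce-reduce conflicts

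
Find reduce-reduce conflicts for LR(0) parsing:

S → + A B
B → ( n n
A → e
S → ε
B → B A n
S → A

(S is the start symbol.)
Augment with S' → S and build the canonical LR(0) collection (I0 = CLOSURE({[S' → . S]}), then GOTO on every symbol after a dot until no new states appear). It has 12 states:
  I0: { [A → . e], [S → . + A B], [S → . A], [S → .], [S' → . S] }  — shift, reduce
  I1: { [A → . e], [S → + . A B] }  — shift
  I2: { [S → A .] }  — reduce
  I3: { [S' → S .] }  — accept
  I4: { [A → e .] }  — reduce
  I5: { [B → . ( n n], [B → . B A n], [S → + A . B] }  — shift
  I6: { [B → ( . n n] }  — shift
  I7: { [A → . e], [B → B . A n], [S → + A B .] }  — shift, reduce
  I8: { [B → B A . n] }  — shift
  I9: { [B → B A n .] }  — reduce
  I10: { [B → ( n . n] }  — shift
  I11: { [B → ( n n .] }  — reduce

No state contains more than one complete item.

Answer: No reduce-reduce conflicts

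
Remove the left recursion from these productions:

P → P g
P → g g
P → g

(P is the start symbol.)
P is directly left-recursive. The standard transformation for
  A → A α₁ | ... | A α_m | β₁ | ... | β_n
is
  A  → β₁ A' | ... | β_n A'
  A' → α₁ A' | ... | α_m A' | ε

P → g g becomes P → g g P'
P → g becomes P → g P'
P → P g becomes P' → g P'
Add P' → ε

Resulting grammar:
P → g g P'
P → g P'
P' → g P'
P' → ε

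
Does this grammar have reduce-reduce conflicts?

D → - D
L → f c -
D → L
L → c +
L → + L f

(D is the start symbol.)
No reduce-reduce conflicts

A reduce-reduce conflict occurs when an LR(0) state has two complete items [A → α .] and [B → β .] — both call for a reduction, and with no lookahead the parser cannot choose between them.

Augment with D' → D and build the canonical LR(0) collection (I0 = CLOSURE({[D' → . D]}), then GOTO on every symbol after a dot until no new states appear). It has 13 states:
  I0: { [D → . - D], [D → . L], [D' → . D], [L → . + L f], [L → . c +], [L → . f c -] }  — shift
  I1: { [L → + . L f], [L → . + L f], [L → . c +], [L → . f c -] }  — shift
  I2: { [D → - . D], [D → . - D], [D → . L], [L → . + L f], [L → . c +], [L → . f c -] }  — shift
  I3: { [D' → D .] }  — accept
  I4: { [D → L .] }  — reduce
  I5: { [L → c . +] }  — shift
  I6: { [L → f . c -] }  — shift
  I7: { [L → f c . -] }  — shift
  I8: { [L → f c - .] }  — reduce
  I9: { [L → c + .] }  — reduce
  I10: { [D → - D .] }  — reduce
  I11: { [L → + L . f] }  — shift
  I12: { [L → + L f .] }  — reduce

No state contains more than one complete item.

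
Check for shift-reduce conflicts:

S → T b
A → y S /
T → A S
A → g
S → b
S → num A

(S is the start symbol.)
No shift-reduce conflicts

A shift-reduce conflict occurs when an LR(0) state has both:
  - a complete (reduce) item [A → α .] (dot at the end), and
  - a shift item [B → β . c γ] (dot before a terminal).

Augment with S' → S and build the canonical LR(0) collection (I0 = CLOSURE({[S' → . S]}), then GOTO on every symbol after a dot until no new states appear). It has 13 states:
  I0: { [A → . g], [A → . y S /], [S → . T b], [S → . b], [S → . num A], [S' → . S], [T → . A S] }  — shift
  I1: { [A → . g], [A → . y S /], [S → . T b], [S → . b], [S → . num A], [T → . A S], [T → A . S] }  — shift
  I2: { [S' → S .] }  — accept
  I3: { [S → T . b] }  — shift
  I4: { [S → b .] }  — reduce
  I5: { [A → g .] }  — reduce
  I6: { [A → . g], [A → . y S /], [S → num . A] }  — shift
  I7: { [A → . g], [A → . y S /], [A → y . S /], [S → . T b], [S → . b], [S → . num A], [T → . A S] }  — shift
  I8: { [A → y S . /] }  — shift
  I9: { [A → y S / .] }  — reduce
  I10: { [S → num A .] }  — reduce
  I11: { [S → T b .] }  — reduce
  I12: { [T → A S .] }  — reduce

No state contains both a complete item and a shift item.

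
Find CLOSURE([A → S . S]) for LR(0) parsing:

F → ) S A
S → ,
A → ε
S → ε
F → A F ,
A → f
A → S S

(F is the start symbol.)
{ [A → S . S], [S → . ,], [S → .] }

To compute CLOSURE, for each item [A → α.Bβ] where B is a non-terminal, add [B → .γ] for all productions B → γ; repeat for the newly added items until nothing changes.

Start with: [A → S . S]
  [A → S . S] has the dot before S: add [S → . ,], [S → .]
No further items can be added.

CLOSURE = { [A → S . S], [S → . ,], [S → .] }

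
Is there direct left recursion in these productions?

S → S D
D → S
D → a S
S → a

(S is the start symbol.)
Direct left recursion occurs when N → N α for some non-terminal N (the right-hand side begins with the left-hand side itself).

S → S D: LEFT RECURSIVE (starts with S)
D → S: starts with S
D → a S: starts with a
S → a: starts with a

The grammar has direct left recursion on: S.

Answer: Yes, S is left-recursive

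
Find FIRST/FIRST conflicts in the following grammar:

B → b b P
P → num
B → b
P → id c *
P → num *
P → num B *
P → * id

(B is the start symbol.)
Yes. B → b b P / B → b on { 'b' }; P → num / P → num '*' on { 'num' }; P → num / P → num B '*' on { 'num' }; P → num '*' / P → num B '*' on { 'num' }

A FIRST/FIRST conflict occurs when two productions N → α and N → β for the same non-terminal have FIRST(α) ∩ FIRST(β) ≠ ∅ (with ε ∈ FIRST of a nullable right-hand side, so two nullable alternatives also conflict).

Productions for B:
  B → b b P: FIRST = { 'b' }
  B → b: FIRST = { 'b' }
Productions for P:
  P → num: FIRST = { 'num' }
  P → id c *: FIRST = { 'id' }
  P → num *: FIRST = { 'num' }
  P → num B *: FIRST = { 'num' }
  P → * id: FIRST = { '*' }

Conflict for B: B → b b P and B → b
  Overlap: { 'b' }
Conflict for P: P → num and P → num *
  Overlap: { 'num' }
Conflict for P: P → num and P → num B *
  Overlap: { 'num' }
Conflict for P: P → num * and P → num B *
  Overlap: { 'num' }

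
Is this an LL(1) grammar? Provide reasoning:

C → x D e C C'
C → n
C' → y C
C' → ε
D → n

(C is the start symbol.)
No. Predict set conflict for C': { 'y' }

A grammar is LL(1) if for each non-terminal N with multiple productions, the predict sets of those productions are pairwise disjoint, where PREDICT(N → α) = (FIRST(α) \ {ε}) ∪ (FOLLOW(N) if α ⇒* ε).

Relevant sets:
  FOLLOW(C') = { $, 'y' }

For C:
  PREDICT(C → x D e C C') = { 'x' }
  PREDICT(C → n) = { 'n' }
For C':
  PREDICT(C' → y C) = { 'y' }
  PREDICT(C' → ε) = { $, 'y' }
D has a single production, so nothing to check there.

Conflict found: Predict set conflict for C': { 'y' }
The grammar is NOT LL(1).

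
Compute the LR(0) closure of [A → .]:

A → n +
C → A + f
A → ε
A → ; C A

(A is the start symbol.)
Start with: [A → .]
The dot is at the end, so nothing is added.

CLOSURE = { [A → .] }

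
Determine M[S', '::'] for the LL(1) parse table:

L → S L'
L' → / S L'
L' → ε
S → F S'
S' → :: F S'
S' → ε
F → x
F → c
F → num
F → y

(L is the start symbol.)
To find M[S', '::'], we find productions for S' where '::' is in the predict set (PREDICT(N → α) = (FIRST(α) \ {ε}) ∪ (FOLLOW(N) if α ⇒* ε)).

Relevant sets:
  FOLLOW(S') = { $, '/' }

S' → :: F S': PREDICT = { '::' }
  '::' is in predict set, so this production goes in M[S', '::']
S' → ε: PREDICT = { $, '/' }

M[S', '::'] = S' → :: F S'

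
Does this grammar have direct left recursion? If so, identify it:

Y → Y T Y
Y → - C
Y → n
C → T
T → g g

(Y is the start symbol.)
Yes, Y is left-recursive

Direct left recursion occurs when N → N α for some non-terminal N (the right-hand side begins with the left-hand side itself).

Y → Y T Y: LEFT RECURSIVE (starts with Y)
Y → - C: starts with '-'
Y → n: starts with n
C → T: starts with T
T → g g: starts with g

The grammar has direct left recursion on: Y.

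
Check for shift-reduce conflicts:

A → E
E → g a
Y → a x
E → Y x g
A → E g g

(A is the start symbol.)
Yes — I2: [A → E .] vs [A → E . g g]

A shift-reduce conflict occurs when an LR(0) state has both:
  - a complete (reduce) item [A → α .] (dot at the end), and
  - a shift item [B → β . c γ] (dot before a terminal).

Augment with A' → A and build the canonical LR(0) collection (I0 = CLOSURE({[A' → . A]}), then GOTO on every symbol after a dot until no new states appear). It has 12 states:
  I0: { [A → . E g g], [A → . E], [A' → . A], [E → . Y x g], [E → . g a], [Y → . a x] }  — shift
  I1: { [A' → A .] }  — accept
  I2: { [A → E . g g], [A → E .] }  — shift, reduce
  I3: { [E → Y . x g] }  — shift
  I4: { [Y → a . x] }  — shift
  I5: { [E → g . a] }  — shift
  I6: { [E → g a .] }  — reduce
  I7: { [Y → a x .] }  — reduce
  I8: { [E → Y x . g] }  — shift
  I9: { [E → Y x g .] }  — reduce
  I10: { [A → E g . g] }  — shift
  I11: { [A → E g g .] }  — reduce

I2 contains reduce item [A → E .] and shift item [A → E . g g] — shift-reduce conflict.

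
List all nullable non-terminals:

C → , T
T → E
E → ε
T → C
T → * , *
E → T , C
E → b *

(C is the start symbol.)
A non-terminal is nullable if it can derive ε (the empty string): either it has an ε-production, or it has a production whose right-hand side consists entirely of nullable non-terminals.

ε-productions: E → ε
So E is immediately nullable.
T → E: every symbol on the right is nullable, so T is nullable too.
No further non-terminal can be added: every production for the remaining non-terminals contains a terminal or a non-nullable non-terminal.
Nullable = { 'E', 'T' }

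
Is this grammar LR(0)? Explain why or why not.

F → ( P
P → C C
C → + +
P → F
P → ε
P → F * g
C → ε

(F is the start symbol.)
Augment with F' → F and build the canonical LR(0) collection (I0 = CLOSURE({[F' → . F]}), then GOTO on every symbol after a dot until no new states appear). It has 11 states:
  I0: { [F → . ( P], [F' → . F] }  — shift
  I1: { [C → . + +], [C → .], [F → ( . P], [F → . ( P], [P → . C C], [P → . F * g], [P → . F], [P → .] }  — shift, 2 reduces
  I2: { [F' → F .] }  — accept
  I3: { [C → + . +] }  — shift
  I4: { [C → . + +], [C → .], [P → C . C] }  — shift, reduce
  I5: { [P → F . * g], [P → F .] }  — shift, reduce
  I6: { [F → ( P .] }  — reduce
  I7: { [P → F * . g] }  — shift
  I8: { [P → F * g .] }  — reduce
  I9: { [P → C C .] }  — reduce
  I10: { [C → + + .] }  — reduce

Conflict in state I1:
  Shift-reduce conflict between [C → .] and [C → . + +]
So the grammar is NOT LR(0).

Answer: No. Shift-reduce conflict between [C → .] and [C → . + +]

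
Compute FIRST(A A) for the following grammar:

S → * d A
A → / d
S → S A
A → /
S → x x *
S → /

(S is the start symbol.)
{ '/' }

FIRST sets of the non-terminals involved (from the grammar, by fixed-point iteration):
  FIRST(A) = { '/' }

To compute FIRST(A A), process the symbols left to right:
Symbol A is a non-terminal. Add FIRST(A) \ {ε} = { '/' }
A is not nullable (ε ∉ FIRST(A)), so stop here.
FIRST(A A) = { '/' }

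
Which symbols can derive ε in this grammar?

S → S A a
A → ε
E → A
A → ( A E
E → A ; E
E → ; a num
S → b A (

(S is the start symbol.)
ε-productions: A → ε
So A is immediately nullable.
E → A: every symbol on the right is nullable, so E is nullable too.
No further non-terminal can be added: every production for the remaining non-terminals contains a terminal or a non-nullable non-terminal.
Nullable = { 'A', 'E' }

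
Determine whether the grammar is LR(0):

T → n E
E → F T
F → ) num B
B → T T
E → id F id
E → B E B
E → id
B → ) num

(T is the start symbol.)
No. Shift-reduce conflict between [E → id .] and [F → . ) num B]

Augment with T' → T and build the canonical LR(0) collection (I0 = CLOSURE({[T' → . T]}), then GOTO on every symbol after a dot until no new states appear). It has 21 states:
  I0: { [T → . n E], [T' → . T] }  — shift
  I1: { [T' → T .] }  — accept
  I2: { [B → . ) num], [B → . T T], [E → . B E B], [E → . F T], [E → . id F id], [E → . id], [F → . ) num B], [T → . n E], [T → n . E] }  — shift
  I3: { [B → ) . num], [F → ) . num B] }  — shift
  I4: { [B → . ) num], [B → . T T], [E → . B E B], [E → . F T], [E → . id F id], [E → . id], [E → B . E B], [F → . ) num B], [T → . n E] }  — shift
  I5: { [T → n E .] }  — reduce
  I6: { [E → F . T], [T → . n E] }  — shift
  I7: { [B → T . T], [T → . n E] }  — shift
  I8: { [E → id . F id], [E → id .], [F → . ) num B] }  — shift, reduce
  I9: { [F → ) . num B] }  — shift
  I10: { [E → id F . id] }  — shift
  I11: { [E → id F id .] }  — reduce
  I12: { [B → . ) num], [B → . T T], [F → ) num . B], [T → . n E] }  — shift
  I13: { [B → ) . num] }  — shift
  I14: { [F → ) num B .] }  — reduce
  I15: { [B → ) num .] }  — reduce
  I16: { [B → T T .] }  — reduce
  I17: { [E → F T .] }  — reduce
  I18: { [B → . ) num], [B → . T T], [E → B E . B], [T → . n E] }  — shift
  I19: { [E → B E B .] }  — reduce
  I20: { [B → ) num .], [B → . ) num], [B → . T T], [F → ) num . B], [T → . n E] }  — shift, reduce

Conflict in state I8:
  Shift-reduce conflict between [E → id .] and [F → . ) num B]
So the grammar is NOT LR(0).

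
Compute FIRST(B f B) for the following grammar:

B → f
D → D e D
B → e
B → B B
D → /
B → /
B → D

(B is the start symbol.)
{ '/', 'e', 'f' }

FIRST sets of the non-terminals involved (from the grammar, by fixed-point iteration):
  FIRST(B) = { '/', 'e', 'f' }

To compute FIRST(B f B), process the symbols left to right:
Symbol B is a non-terminal. Add FIRST(B) \ {ε} = { '/', 'e', 'f' }
B is not nullable (ε ∉ FIRST(B)), so stop here.
FIRST(B f B) = { '/', 'e', 'f' }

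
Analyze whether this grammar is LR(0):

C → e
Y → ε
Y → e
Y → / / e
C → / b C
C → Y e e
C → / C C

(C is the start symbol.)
Augment with C' → C and build the canonical LR(0) collection (I0 = CLOSURE({[C' → . C]}), then GOTO on every symbol after a dot until no new states appear). It has 13 states:
  I0: { [C → . / C C], [C → . / b C], [C → . Y e e], [C → . e], [C' → . C], [Y → . / / e], [Y → . e], [Y → .] }  — shift, reduce
  I1: { [C → . / C C], [C → . / b C], [C → . Y e e], [C → . e], [C → / . C C], [C → / . b C], [Y → . / / e], [Y → . e], [Y → .], [Y → / . / e] }  — shift, reduce
  I2: { [C' → C .] }  — accept
  I3: { [C → Y . e e] }  — shift
  I4: { [C → e .], [Y → e .] }  — 2 reduces
  I5: { [C → Y e . e] }  — shift
  I6: { [C → Y e e .] }  — reduce
  I7: { [C → . / C C], [C → . / b C], [C → . Y e e], [C → . e], [C → / . C C], [C → / . b C], [Y → . / / e], [Y → . e], [Y → .], [Y → / . / e], [Y → / / . e] }  — shift, reduce
  I8: { [C → . / C C], [C → . / b C], [C → . Y e e], [C → . e], [C → / C . C], [Y → . / / e], [Y → . e], [Y → .] }  — shift, reduce
  I9: { [C → . / C C], [C → . / b C], [C → . Y e e], [C → . e], [C → / b . C], [Y → . / / e], [Y → . e], [Y → .] }  — shift, reduce
  I10: { [C → / b C .] }  — reduce
  I11: { [C → / C C .] }  — reduce
  I12: { [C → e .], [Y → / / e .], [Y → e .] }  — 3 reduces

Conflict in state I0:
  Shift-reduce conflict between [Y → .] and [C → . / C C]
So the grammar is NOT LR(0).

Answer: No. Shift-reduce conflict between [Y → .] and [C → . / C C]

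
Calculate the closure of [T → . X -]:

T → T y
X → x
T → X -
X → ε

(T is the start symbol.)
{ [T → . X -], [X → . x], [X → .] }

Start with: [T → . X -]
  [T → . X -] has the dot before X: add [X → . x], [X → .]
No further items can be added.

CLOSURE = { [T → . X -], [X → . x], [X → .] }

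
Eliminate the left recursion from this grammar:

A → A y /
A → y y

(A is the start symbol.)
A → y y A'
A' → y / A'
A' → ε

A is directly left-recursive. The standard transformation for
  A → A α₁ | ... | A α_m | β₁ | ... | β_n
is
  A  → β₁ A' | ... | β_n A'
  A' → α₁ A' | ... | α_m A' | ε

A → y y becomes A → y y A'
A → A y / becomes A' → y / A'
Add A' → ε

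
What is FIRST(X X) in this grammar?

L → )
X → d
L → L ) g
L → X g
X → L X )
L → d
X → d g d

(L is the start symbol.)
FIRST sets of the non-terminals involved (from the grammar, by fixed-point iteration):
  FIRST(X) = { ')', 'd' }

To compute FIRST(X X), process the symbols left to right:
Symbol X is a non-terminal. Add FIRST(X) \ {ε} = { ')', 'd' }
X is not nullable (ε ∉ FIRST(X)), so stop here.
FIRST(X X) = { ')', 'd' }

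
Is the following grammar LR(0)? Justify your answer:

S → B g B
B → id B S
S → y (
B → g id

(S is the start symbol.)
Augment with S' → S and build the canonical LR(0) collection (I0 = CLOSURE({[S' → . S]}), then GOTO on every symbol after a dot until no new states appear). It has 12 states:
  I0: { [B → . g id], [B → . id B S], [S → . B g B], [S → . y (], [S' → . S] }  — shift
  I1: { [S → B . g B] }  — shift
  I2: { [S' → S .] }  — accept
  I3: { [B → g . id] }  — shift
  I4: { [B → . g id], [B → . id B S], [B → id . B S] }  — shift
  I5: { [S → y . (] }  — shift
  I6: { [S → y ( .] }  — reduce
  I7: { [B → . g id], [B → . id B S], [B → id B . S], [S → . B g B], [S → . y (] }  — shift
  I8: { [B → id B S .] }  — reduce
  I9: { [B → g id .] }  — reduce
  I10: { [B → . g id], [B → . id B S], [S → B g . B] }  — shift
  I11: { [S → B g B .] }  — reduce

Every state is either a pure shift/goto state or contains exactly one complete item and nothing to shift — no conflicts. The grammar is LR(0).

Answer: Yes, the grammar is LR(0)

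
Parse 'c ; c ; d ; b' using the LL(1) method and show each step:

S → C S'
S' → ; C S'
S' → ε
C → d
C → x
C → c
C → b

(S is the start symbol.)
Stack is shown with the top on the left.

Stack     Input            Action
---------------------------------
S $       c ; c ; d ; b $  output S → C S'
C S' $    c ; c ; d ; b $  output C → c
c S' $    c ; c ; d ; b $  match 'c'
S' $      ; c ; d ; b $    output S' → ; C S'
; C S' $  ; c ; d ; b $    match ';'
C S' $    c ; d ; b $      output C → c
c S' $    c ; d ; b $      match 'c'
S' $      ; d ; b $        output S' → ; C S'
; C S' $  ; d ; b $        match ';'
C S' $    d ; b $          output C → d
d S' $    d ; b $          match 'd'
S' $      ; b $            output S' → ; C S'
; C S' $  ; b $            match ';'
C S' $    b $              output C → b
b S' $    b $              match 'b'
S' $      $                output S' → ε
$         $                accept

The string is accepted.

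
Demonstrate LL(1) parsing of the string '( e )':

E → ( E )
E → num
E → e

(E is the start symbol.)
Stack is shown with the top on the left.

Stack    Input    Action
------------------------
E $      ( e ) $  output E → ( E )
( E ) $  ( e ) $  match '('
E ) $    e ) $    output E → e
e ) $    e ) $    match 'e'
) $      ) $      match ')'
$        $        accept

The string is accepted.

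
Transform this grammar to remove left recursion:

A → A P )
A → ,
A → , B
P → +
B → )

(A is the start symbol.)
A is directly left-recursive. The standard transformation for
  A → A α₁ | ... | A α_m | β₁ | ... | β_n
is
  A  → β₁ A' | ... | β_n A'
  A' → α₁ A' | ... | α_m A' | ε

A → , becomes A → , A'
A → , B becomes A → , B A'
A → A P ) becomes A' → P ) A'
Add A' → ε

Productions for other non-terminals are unchanged:
  P → +
  B → )

Resulting grammar:
A → , A'
A → , B A'
A' → P ) A'
A' → ε
P → +
B → )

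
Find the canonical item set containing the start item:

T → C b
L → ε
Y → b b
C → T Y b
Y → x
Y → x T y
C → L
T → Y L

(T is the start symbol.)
First, augment the grammar with T' → T
I₀ = CLOSURE({ [T' → . T] }):
  [T' → . T] has the dot before T: add [T → . C b], [T → . Y L]
  [T → . C b] has the dot before C: add [C → . T Y b], [C → . L]
  [T → . Y L] has the dot before Y: add [Y → . b b], [Y → . x], [Y → . x T y]
  [C → . L] has the dot before L: add [L → .]
No further items can be added.

I₀ = { [C → . L], [C → . T Y b], [L → .], [T → . C b], [T → . Y L], [T' → . T], [Y → . b b], [Y → . x T y], [Y → . x] }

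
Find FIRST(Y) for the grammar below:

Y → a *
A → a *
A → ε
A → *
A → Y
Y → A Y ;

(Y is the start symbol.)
{ '*', 'a' }

FIRST sets of the other non-terminals involved (by the same procedure, iterated to a fixed point):
  FIRST(A) = { '*', 'a', ε }

From Y → a *:
  - a is a terminal: add 'a' and stop
From Y → A Y ;:
  - A is a non-terminal: add FIRST(A) \ {ε} = { '*', 'a' }
    A is nullable, so continue to the next symbol
  - Y is the symbol being defined: contributes nothing new
    Y is not nullable, so stop

Collecting: FIRST(Y) = { '*', 'a' }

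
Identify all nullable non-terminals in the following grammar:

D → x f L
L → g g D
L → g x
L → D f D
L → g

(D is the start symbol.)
None

There are no ε-productions, so no non-terminal can derive ε.
No non-terminals are nullable.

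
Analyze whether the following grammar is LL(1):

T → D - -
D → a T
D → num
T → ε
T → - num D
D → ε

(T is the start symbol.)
A grammar is LL(1) if for each non-terminal N with multiple productions, the predict sets of those productions are pairwise disjoint, where PREDICT(N → α) = (FIRST(α) \ {ε}) ∪ (FOLLOW(N) if α ⇒* ε).

Relevant sets:
  FIRST(D) = { 'a', 'num', ε }
  FOLLOW(T) = { $, '-' }
  FOLLOW(D) = { $, '-' }

For T:
  PREDICT(T → D '-' '-') = { '-', 'a', 'num' }
  PREDICT(T → ε) = { $, '-' }
  PREDICT(T → '-' num D) = { '-' }
For D:
  PREDICT(D → a T) = { 'a' }
  PREDICT(D → num) = { 'num' }
  PREDICT(D → ε) = { $, '-' }

Conflict found: Predict set conflict for T: { '-' }
The grammar is NOT LL(1).

Answer: No. Predict set conflict for T: { '-' }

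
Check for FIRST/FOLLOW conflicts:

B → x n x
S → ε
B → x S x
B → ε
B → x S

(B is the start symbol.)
A FIRST/FOLLOW conflict occurs when a non-terminal N has a nullable alternative N → β (β ⇒* ε) and another alternative N → α with FIRST(α) ∩ FOLLOW(N) ≠ ∅: on such a lookahead the parser cannot decide between expanding α and letting N vanish via β.

Nullable non-terminals: B, S.

B: nullable alternative(s) B → ε; FOLLOW(B) = { $ }
  B → x n x: FIRST \ {ε} = { 'x' } — disjoint from FOLLOW(B)
  B → x S x: FIRST \ {ε} = { 'x' } — disjoint from FOLLOW(B)
  B → ε: FIRST \ {ε} = { } — this is the only nullable alternative, skip
  B → x S: FIRST \ {ε} = { 'x' } — disjoint from FOLLOW(B)
S has a nullable alternative but only one production, so nothing to check.

No FIRST/FOLLOW conflicts found.

Answer: No FIRST/FOLLOW conflicts.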